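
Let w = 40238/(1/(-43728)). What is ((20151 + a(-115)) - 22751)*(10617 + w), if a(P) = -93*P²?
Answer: 2168648255343675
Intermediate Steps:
w = -1759527264 (w = 40238/(-1/43728) = 40238*(-43728) = -1759527264)
((20151 + a(-115)) - 22751)*(10617 + w) = ((20151 - 93*(-115)²) - 22751)*(10617 - 1759527264) = ((20151 - 93*13225) - 22751)*(-1759516647) = ((20151 - 1229925) - 22751)*(-1759516647) = (-1209774 - 22751)*(-1759516647) = -1232525*(-1759516647) = 2168648255343675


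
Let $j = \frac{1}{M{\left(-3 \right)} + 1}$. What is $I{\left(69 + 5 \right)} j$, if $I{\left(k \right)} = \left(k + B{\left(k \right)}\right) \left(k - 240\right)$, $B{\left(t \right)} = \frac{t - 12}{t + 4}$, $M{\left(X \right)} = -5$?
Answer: $\frac{242111}{78} \approx 3104.0$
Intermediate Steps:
$B{\left(t \right)} = \frac{-12 + t}{4 + t}$
$j = - \frac{1}{4}$ ($j = \frac{1}{-5 + 1} = \frac{1}{-4} = - \frac{1}{4} \approx -0.25$)
$I{\left(k \right)} = \left(-240 + k\right) \left(k + \frac{-12 + k}{4 + k}\right)$ ($I{\left(k \right)} = \left(k + \frac{-12 + k}{4 + k}\right) \left(k - 240\right) = \left(k + \frac{-12 + k}{4 + k}\right) \left(-240 + k\right) = \left(-240 + k\right) \left(k + \frac{-12 + k}{4 + k}\right)$)
$I{\left(69 + 5 \right)} j = \frac{2880 + \left(69 + 5\right)^{3} - 1212 \left(69 + 5\right) - 235 \left(69 + 5\right)^{2}}{4 + \left(69 + 5\right)} \left(- \frac{1}{4}\right) = \frac{2880 + 74^{3} - 89688 - 235 \cdot 74^{2}}{4 + 74} \left(- \frac{1}{4}\right) = \frac{2880 + 405224 - 89688 - 1286860}{78} \left(- \frac{1}{4}\right) = \frac{1}{78} \left(-968444\right) \left(- \frac{1}{4}\right) = \left(- \frac{484222}{39}\right) \left(- \frac{1}{4}\right) = \frac{242111}{78}$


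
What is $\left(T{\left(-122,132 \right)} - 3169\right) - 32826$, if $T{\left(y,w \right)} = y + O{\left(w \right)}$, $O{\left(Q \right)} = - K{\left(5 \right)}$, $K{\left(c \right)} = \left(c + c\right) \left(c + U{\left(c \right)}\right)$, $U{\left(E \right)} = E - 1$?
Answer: $-36207$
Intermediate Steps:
$U{\left(E \right)} = -1 + E$ ($U{\left(E \right)} = E - 1 = -1 + E$)
$K{\left(c \right)} = 2 c \left(-1 + 2 c\right)$ ($K{\left(c \right)} = \left(c + c\right) \left(c + \left(-1 + c\right)\right) = 2 c \left(-1 + 2 c\right)$)
$O{\left(Q \right)} = -90$ ($O{\left(Q \right)} = - 2 \cdot 5 \left(-1 + 2 \cdot 5\right) = - 2 \cdot 5 \left(-1 + 10\right) = - 2 \cdot 5 \cdot 9 = \left(-1\right) 90 = -90$)
$T{\left(y,w \right)} = -90 + y$ ($T{\left(y,w \right)} = y - 90 = -90 + y$)
$\left(T{\left(-122,132 \right)} - 3169\right) - 32826 = \left(\left(-90 - 122\right) - 3169\right) - 32826 = \left(-212 - 3169\right) - 32826 = -3381 - 32826 = -36207$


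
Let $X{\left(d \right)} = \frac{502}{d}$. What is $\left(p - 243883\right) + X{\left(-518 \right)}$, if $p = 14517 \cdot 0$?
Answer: $- \frac{63165948}{259} \approx -2.4388 \cdot 10^{5}$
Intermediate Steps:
$p = 0$
$\left(p - 243883\right) + X{\left(-518 \right)} = \left(0 - 243883\right) + \frac{502}{-518} = -243883 + 502 \left(- \frac{1}{518}\right) = -243883 - \frac{251}{259} = - \frac{63165948}{259}$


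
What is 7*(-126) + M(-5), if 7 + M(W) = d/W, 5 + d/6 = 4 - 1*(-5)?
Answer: -4469/5 ≈ -893.80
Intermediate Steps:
d = 24 (d = -30 + 6*(4 - 1*(-5)) = -30 + 6*(4 + 5) = -30 + 6*9 = -30 + 54 = 24)
M(W) = -7 + 24/W
7*(-126) + M(-5) = 7*(-126) + (-7 + 24/(-5)) = -882 + (-7 + 24*(-1/5)) = -882 + (-7 - 24/5) = -882 - 59/5 = -4469/5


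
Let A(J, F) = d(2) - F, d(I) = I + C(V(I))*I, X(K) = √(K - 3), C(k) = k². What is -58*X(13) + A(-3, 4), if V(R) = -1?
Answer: -58*√10 ≈ -183.41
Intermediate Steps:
X(K) = √(-3 + K)
d(I) = 2*I (d(I) = I + (-1)²*I = I + 1*I = I + I = 2*I)
A(J, F) = 4 - F (A(J, F) = 2*2 - F = 4 - F)
-58*X(13) + A(-3, 4) = -58*√(-3 + 13) + (4 - 1*4) = -58*√10 + (4 - 4) = -58*√10 + 0 = -58*√10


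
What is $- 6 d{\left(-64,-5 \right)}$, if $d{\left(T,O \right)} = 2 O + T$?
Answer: $444$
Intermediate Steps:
$d{\left(T,O \right)} = T + 2 O$
$- 6 d{\left(-64,-5 \right)} = - 6 \left(-64 + 2 \left(-5\right)\right) = - 6 \left(-64 - 10\right) = \left(-6\right) \left(-74\right) = 444$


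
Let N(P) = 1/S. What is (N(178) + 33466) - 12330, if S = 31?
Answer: 655217/31 ≈ 21136.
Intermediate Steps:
N(P) = 1/31
(N(178) + 33466) - 12330 = (1/31 + 33466) - 12330 = 1037447/31 - 12330 = 655217/31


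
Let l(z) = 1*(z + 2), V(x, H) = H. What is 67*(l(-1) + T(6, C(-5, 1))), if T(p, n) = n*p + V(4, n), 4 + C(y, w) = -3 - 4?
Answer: -5092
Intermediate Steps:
C(y, w) = -11 (C(y, w) = -4 + (-3 - 4) = -4 - 7 = -11)
l(z) = 2 + z (l(z) = 1*(2 + z) = 2 + z)
T(p, n) = n + n*p (T(p, n) = n*p + n = n + n*p)
67*(l(-1) + T(6, C(-5, 1))) = 67*((2 - 1) - 11*(1 + 6)) = 67*(1 - 11*7) = 67*(1 - 77) = 67*(-76) = -5092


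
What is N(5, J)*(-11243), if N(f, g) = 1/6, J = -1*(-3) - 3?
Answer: -11243/6 ≈ -1873.8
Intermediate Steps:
J = 0 (J = 3 - 3 = 0)
N(f, g) = 1/6
N(5, J)*(-11243) = (1/6)*(-11243) = -11243/6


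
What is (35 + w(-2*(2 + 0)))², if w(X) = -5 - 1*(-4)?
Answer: 1156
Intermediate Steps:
w(X) = -1 (w(X) = -5 + 4 = -1)
(35 + w(-2*(2 + 0)))² = (35 - 1)² = 34² = 1156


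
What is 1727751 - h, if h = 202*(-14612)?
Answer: 4679375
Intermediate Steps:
h = -2951624
1727751 - h = 1727751 - 1*(-2951624) = 1727751 + 2951624 = 4679375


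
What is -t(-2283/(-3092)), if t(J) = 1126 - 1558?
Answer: 432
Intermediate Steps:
t(J) = -432
-t(-2283/(-3092)) = -1*(-432) = 432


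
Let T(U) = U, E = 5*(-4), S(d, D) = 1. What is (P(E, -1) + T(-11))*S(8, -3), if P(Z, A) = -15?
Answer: -26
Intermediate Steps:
E = -20
(P(E, -1) + T(-11))*S(8, -3) = (-15 - 11)*1 = -26*1 = -26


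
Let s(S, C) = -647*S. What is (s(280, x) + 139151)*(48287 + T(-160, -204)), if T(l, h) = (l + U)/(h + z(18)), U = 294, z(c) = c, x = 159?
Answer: -62882207872/31 ≈ -2.0285e+9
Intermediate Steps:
T(l, h) = (294 + l)/(18 + h) (T(l, h) = (l + 294)/(h + 18) = (294 + l)/(18 + h))
(s(280, x) + 139151)*(48287 + T(-160, -204)) = (-647*280 + 139151)*(48287 + (294 - 160)/(18 - 204)) = (-181160 + 139151)*(48287 + 134/(-186)) = -42009*(48287 - 1/186*134) = -42009*(48287 - 67/93) = -42009*4490624/93 = -62882207872/31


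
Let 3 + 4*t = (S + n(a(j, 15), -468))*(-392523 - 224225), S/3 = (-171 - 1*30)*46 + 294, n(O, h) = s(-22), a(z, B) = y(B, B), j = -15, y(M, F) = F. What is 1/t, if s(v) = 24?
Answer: 4/16548582333 ≈ 2.4171e-10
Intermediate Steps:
a(z, B) = B
n(O, h) = 24
S = -26856 (S = 3*((-171 - 1*30)*46 + 294) = 3*((-171 - 30)*46 + 294) = 3*(-201*46 + 294) = 3*(-9246 + 294) = 3*(-8952) = -26856)
t = 16548582333/4 (t = -¾ + ((-26856 + 24)*(-392523 - 224225))/4 = -¾ + (-26832*(-616748))/4 = -¾ + (¼)*16548582336 = -¾ + 4137145584 = 16548582333/4 ≈ 4.1371e+9)
1/t = 1/(16548582333/4) = 4/16548582333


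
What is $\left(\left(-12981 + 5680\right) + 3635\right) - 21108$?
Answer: $-24774$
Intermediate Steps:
$\left(\left(-12981 + 5680\right) + 3635\right) - 21108 = \left(-7301 + 3635\right) - 21108 = -3666 - 21108 = -24774$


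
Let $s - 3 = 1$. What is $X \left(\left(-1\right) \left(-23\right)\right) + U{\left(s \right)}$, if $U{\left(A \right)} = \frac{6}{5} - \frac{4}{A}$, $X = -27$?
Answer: $- \frac{3104}{5} \approx -620.8$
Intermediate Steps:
$s = 4$ ($s = 3 + 1 = 4$)
$U{\left(A \right)} = \frac{6}{5} - \frac{4}{A}$ ($U{\left(A \right)} = 6 \cdot \frac{1}{5} - \frac{4}{A} = \frac{6}{5} - \frac{4}{A}$)
$X \left(\left(-1\right) \left(-23\right)\right) + U{\left(s \right)} = - 27 \left(\left(-1\right) \left(-23\right)\right) + \left(\frac{6}{5} - \frac{4}{4}\right) = \left(-27\right) 23 + \left(\frac{6}{5} - 1\right) = -621 + \left(\frac{6}{5} - 1\right) = -621 + \frac{1}{5} = - \frac{3104}{5}$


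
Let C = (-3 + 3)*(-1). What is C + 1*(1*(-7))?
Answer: -7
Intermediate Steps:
C = 0 (C = 0*(-1) = 0)
C + 1*(1*(-7)) = 0 + 1*(1*(-7)) = 0 + 1*(-7) = 0 - 7 = -7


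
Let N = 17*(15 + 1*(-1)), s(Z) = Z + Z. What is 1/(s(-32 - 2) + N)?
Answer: 1/170 ≈ 0.0058824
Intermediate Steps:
s(Z) = 2*Z
N = 238 (N = 17*(15 - 1) = 17*14 = 238)
1/(s(-32 - 2) + N) = 1/(2*(-32 - 2) + 238) = 1/(2*(-34) + 238) = 1/(-68 + 238) = 1/170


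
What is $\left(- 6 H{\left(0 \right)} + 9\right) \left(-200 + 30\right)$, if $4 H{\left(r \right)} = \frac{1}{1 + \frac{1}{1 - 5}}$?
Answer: $-1190$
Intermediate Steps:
$H{\left(r \right)} = \frac{1}{3}$ ($H{\left(r \right)} = \frac{1}{4 \left(1 + \frac{1}{1 - 5}\right)} = \frac{1}{4 \left(1 + \frac{1}{-4}\right)} = \frac{1}{4 \left(1 - \frac{1}{4}\right)} = \frac{1}{4 \cdot \frac{3}{4}} = \frac{1}{4} \cdot \frac{4}{3} = \frac{1}{3}$)
$\left(- 6 H{\left(0 \right)} + 9\right) \left(-200 + 30\right) = \left(\left(-6\right) \frac{1}{3} + 9\right) \left(-200 + 30\right) = \left(-2 + 9\right) \left(-170\right) = 7 \left(-170\right) = -1190$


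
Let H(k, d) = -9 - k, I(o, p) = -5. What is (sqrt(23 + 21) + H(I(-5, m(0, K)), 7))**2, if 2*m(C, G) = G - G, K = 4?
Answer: 60 - 16*sqrt(11) ≈ 6.9340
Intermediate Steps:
m(C, G) = 0 (m(C, G) = (G - G)/2 = (1/2)*0 = 0)
(sqrt(23 + 21) + H(I(-5, m(0, K)), 7))**2 = (sqrt(23 + 21) + (-9 - 1*(-5)))**2 = (sqrt(44) + (-9 + 5))**2 = (2*sqrt(11) - 4)**2 = (-4 + 2*sqrt(11))**2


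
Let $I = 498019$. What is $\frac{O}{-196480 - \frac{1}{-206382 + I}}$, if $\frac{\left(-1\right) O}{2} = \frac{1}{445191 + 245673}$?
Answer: $\frac{291637}{19793542989457752} \approx 1.4734 \cdot 10^{-11}$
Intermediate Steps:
$O = - \frac{1}{345432}$ ($O = - \frac{2}{445191 + 245673} = - \frac{2}{690864} = \left(-2\right) \frac{1}{690864} = - \frac{1}{345432} \approx -2.8949 \cdot 10^{-6}$)
$\frac{O}{-196480 - \frac{1}{-206382 + I}} = - \frac{1}{345432 \left(-196480 - \frac{1}{-206382 + 498019}\right)} = - \frac{1}{345432 \left(-196480 - \frac{1}{291637}\right)} = - \frac{1}{345432 \left(- \frac{57300837761}{291637}\right)} = \left(- \frac{1}{345432}\right) \left(- \frac{291637}{57300837761}\right) = \frac{291637}{19793542989457752}$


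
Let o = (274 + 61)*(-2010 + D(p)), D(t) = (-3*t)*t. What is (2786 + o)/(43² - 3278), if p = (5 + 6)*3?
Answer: 1765009/1429 ≈ 1235.1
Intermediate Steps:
p = 33 (p = 11*3 = 33)
D(t) = -3*t²
o = -1767795 (o = (274 + 61)*(-2010 - 3*33²) = 335*(-2010 - 3*1089) = 335*(-2010 - 3267) = 335*(-5277) = -1767795)
(2786 + o)/(43² - 3278) = (2786 - 1767795)/(43² - 3278) = -1765009/(1849 - 3278) = -1765009/(-1429) = -1765009*(-1/1429) = 1765009/1429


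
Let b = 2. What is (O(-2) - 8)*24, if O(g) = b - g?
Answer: -96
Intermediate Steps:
O(g) = 2 - g
(O(-2) - 8)*24 = ((2 - 1*(-2)) - 8)*24 = ((2 + 2) - 8)*24 = (4 - 8)*24 = -4*24 = -96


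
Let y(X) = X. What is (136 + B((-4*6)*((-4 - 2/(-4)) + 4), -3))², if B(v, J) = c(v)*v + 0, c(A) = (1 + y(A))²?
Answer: 1731856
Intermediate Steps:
c(A) = (1 + A)²
B(v, J) = v*(1 + v)² (B(v, J) = (1 + v)²*v + 0 = v*(1 + v)² + 0 = v*(1 + v)²)
(136 + B((-4*6)*((-4 - 2/(-4)) + 4), -3))² = (136 + ((-4*6)*((-4 - 2/(-4)) + 4))*(1 + (-4*6)*((-4 - 2/(-4)) + 4))²)² = (136 + (-24*((-4 - 2*(-¼)) + 4))*(1 - 24*((-4 - 2*(-¼)) + 4))²)² = (136 + (-24*((-4 + ½) + 4))*(1 - 24*((-4 + ½) + 4))²)² = (136 + (-24*(-7/2 + 4))*(1 - 24*(-7/2 + 4))²)² = (136 + (-24*½)*(1 - 24*½)²)² = (136 - 12*(1 - 12)²)² = (136 - 12*(-11)²)² = (136 - 12*121)² = (136 - 1452)² = (-1316)² = 1731856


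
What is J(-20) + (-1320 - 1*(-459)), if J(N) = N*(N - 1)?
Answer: -441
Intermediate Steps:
J(N) = N*(-1 + N)
J(-20) + (-1320 - 1*(-459)) = -20*(-1 - 20) + (-1320 - 1*(-459)) = -20*(-21) + (-1320 + 459) = 420 - 861 = -441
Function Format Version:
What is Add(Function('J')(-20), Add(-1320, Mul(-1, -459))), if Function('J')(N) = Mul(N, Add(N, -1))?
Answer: -441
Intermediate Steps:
Function('J')(N) = Mul(N, Add(-1, N))
Add(Function('J')(-20), Add(-1320, Mul(-1, -459))) = Add(Mul(-20, Add(-1, -20)), Add(-1320, Mul(-1, -459))) = Add(Mul(-20, -21), Add(-1320, 459)) = Add(420, -861) = -441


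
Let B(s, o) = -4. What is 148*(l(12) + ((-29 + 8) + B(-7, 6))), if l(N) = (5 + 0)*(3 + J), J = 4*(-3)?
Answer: -10360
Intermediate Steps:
J = -12
l(N) = -45 (l(N) = (5 + 0)*(3 - 12) = 5*(-9) = -45)
148*(l(12) + ((-29 + 8) + B(-7, 6))) = 148*(-45 + ((-29 + 8) - 4)) = 148*(-45 + (-21 - 4)) = 148*(-45 - 25) = 148*(-70) = -10360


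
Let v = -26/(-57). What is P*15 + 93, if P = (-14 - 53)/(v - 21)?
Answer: 166188/1171 ≈ 141.92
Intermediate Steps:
v = 26/57 (v = -26*(-1/57) = 26/57 ≈ 0.45614)
P = 3819/1171 (P = (-14 - 53)/(26/57 - 21) = -67/(-1171/57) = -67*(-57/1171) = 3819/1171 ≈ 3.2613)
P*15 + 93 = (3819/1171)*15 + 93 = 57285/1171 + 93 = 166188/1171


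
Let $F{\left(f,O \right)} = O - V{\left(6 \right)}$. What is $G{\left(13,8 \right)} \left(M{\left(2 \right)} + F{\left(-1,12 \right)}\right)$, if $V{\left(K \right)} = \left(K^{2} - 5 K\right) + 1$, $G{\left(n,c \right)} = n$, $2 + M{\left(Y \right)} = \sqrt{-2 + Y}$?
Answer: $39$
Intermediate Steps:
$M{\left(Y \right)} = -2 + \sqrt{-2 + Y}$
$V{\left(K \right)} = 1 + K^{2} - 5 K$
$F{\left(f,O \right)} = -7 + O$ ($F{\left(f,O \right)} = O - \left(1 + 6^{2} - 30\right) = O - \left(1 + 36 - 30\right) = O - 7 = -7 + O$)
$G{\left(13,8 \right)} \left(M{\left(2 \right)} + F{\left(-1,12 \right)}\right) = 13 \left(\left(-2 + \sqrt{-2 + 2}\right) + \left(-7 + 12\right)\right) = 13 \left(\left(-2 + \sqrt{0}\right) + 5\right) = 13 \left(\left(-2 + 0\right) + 5\right) = 13 \left(-2 + 5\right) = 13 \cdot 3 = 39$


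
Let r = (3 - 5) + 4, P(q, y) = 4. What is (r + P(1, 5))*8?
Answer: 48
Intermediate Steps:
r = 2 (r = -2 + 4 = 2)
(r + P(1, 5))*8 = (2 + 4)*8 = 6*8 = 48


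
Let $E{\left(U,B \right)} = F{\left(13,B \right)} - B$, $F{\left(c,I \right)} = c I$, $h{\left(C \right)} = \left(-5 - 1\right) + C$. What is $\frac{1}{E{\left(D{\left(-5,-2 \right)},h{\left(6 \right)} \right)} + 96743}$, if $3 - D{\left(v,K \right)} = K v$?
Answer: $\frac{1}{96743} \approx 1.0337 \cdot 10^{-5}$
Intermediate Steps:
$h{\left(C \right)} = -6 + C$
$F{\left(c,I \right)} = I c$
$D{\left(v,K \right)} = 3 - K v$
$E{\left(U,B \right)} = 12 B$ ($E{\left(U,B \right)} = B 13 - B = 13 B - B = 12 B$)
$\frac{1}{E{\left(D{\left(-5,-2 \right)},h{\left(6 \right)} \right)} + 96743} = \frac{1}{12 \left(-6 + 6\right) + 96743} = \frac{1}{12 \cdot 0 + 96743} = \frac{1}{0 + 96743} = \frac{1}{96743}$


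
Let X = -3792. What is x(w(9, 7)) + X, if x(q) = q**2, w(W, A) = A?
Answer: -3743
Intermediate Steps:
x(w(9, 7)) + X = 7**2 - 3792 = 49 - 3792 = -3743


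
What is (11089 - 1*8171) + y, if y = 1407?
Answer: 4325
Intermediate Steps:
(11089 - 1*8171) + y = (11089 - 1*8171) + 1407 = (11089 - 8171) + 1407 = 2918 + 1407 = 4325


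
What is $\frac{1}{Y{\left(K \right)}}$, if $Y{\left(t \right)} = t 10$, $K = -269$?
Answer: $- \frac{1}{2690} \approx -0.00037175$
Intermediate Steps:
$Y{\left(t \right)} = 10 t$
$\frac{1}{Y{\left(K \right)}} = \frac{1}{10 \left(-269\right)} = \frac{1}{-2690} = - \frac{1}{2690}$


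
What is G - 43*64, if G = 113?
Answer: -2639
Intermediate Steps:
G - 43*64 = 113 - 43*64 = 113 - 2752 = -2639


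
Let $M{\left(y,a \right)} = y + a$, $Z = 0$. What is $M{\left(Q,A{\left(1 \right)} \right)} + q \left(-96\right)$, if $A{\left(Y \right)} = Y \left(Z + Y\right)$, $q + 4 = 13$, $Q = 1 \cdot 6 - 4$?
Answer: $-861$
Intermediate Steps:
$Q = 2$ ($Q = 6 - 4 = 2$)
$q = 9$ ($q = -4 + 13 = 9$)
$A{\left(Y \right)} = Y^{2}$ ($A{\left(Y \right)} = Y \left(0 + Y\right) = Y Y = Y^{2}$)
$M{\left(y,a \right)} = a + y$
$M{\left(Q,A{\left(1 \right)} \right)} + q \left(-96\right) = \left(1^{2} + 2\right) + 9 \left(-96\right) = \left(1 + 2\right) - 864 = 3 - 864 = -861$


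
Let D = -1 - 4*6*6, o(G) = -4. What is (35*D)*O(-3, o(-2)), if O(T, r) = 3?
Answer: -15225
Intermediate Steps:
D = -145 (D = -1 - 24*6 = -1 - 144 = -145)
(35*D)*O(-3, o(-2)) = (35*(-145))*3 = -5075*3 = -15225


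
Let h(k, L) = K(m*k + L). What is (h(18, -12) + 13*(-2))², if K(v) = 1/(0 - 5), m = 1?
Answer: 17161/25 ≈ 686.44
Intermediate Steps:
K(v) = -⅕ (K(v) = 1/(-5) = -⅕)
h(k, L) = -⅕
(h(18, -12) + 13*(-2))² = (-⅕ + 13*(-2))² = (-⅕ - 26)² = (-131/5)² = 17161/25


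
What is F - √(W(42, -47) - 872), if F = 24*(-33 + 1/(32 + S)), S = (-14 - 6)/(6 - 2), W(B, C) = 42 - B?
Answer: -7120/9 - 2*I*√218 ≈ -791.11 - 29.53*I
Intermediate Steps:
S = -5 (S = -20/4 = -20*¼ = -5)
F = -7120/9 (F = 24*(-33 + 1/(32 - 5)) = 24*(-33 + 1/27) = 24*(-890/27) = -7120/9 ≈ -791.11)
F - √(W(42, -47) - 872) = -7120/9 - √((42 - 1*42) - 872) = -7120/9 - √((42 - 42) - 872) = -7120/9 - √(0 - 872) = -7120/9 - √(-872) = -7120/9 - 2*I*√218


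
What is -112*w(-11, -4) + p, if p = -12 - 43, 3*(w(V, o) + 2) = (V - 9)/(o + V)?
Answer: 1073/9 ≈ 119.22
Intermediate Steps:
w(V, o) = -2 + (-9 + V)/(3*(V + o)) (w(V, o) = -2 + ((V - 9)/(o + V))/3 = -2 + ((-9 + V)/(V + o))/3 = -2 + (-9 + V)/(3*(V + o)))
p = -55
-112*w(-11, -4) + p = -112*(-3 - 2*(-4) - 5/3*(-11))/(-11 - 4) - 55 = -112*(-3 + 8 + 55/3)/(-15) - 55 = -(-112)*70/(15*3) - 55 = -112*(-14/9) - 55 = 1568/9 - 55 = 1073/9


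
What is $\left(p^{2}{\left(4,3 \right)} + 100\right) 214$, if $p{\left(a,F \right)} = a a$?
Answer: $76184$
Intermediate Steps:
$p{\left(a,F \right)} = a^{2}$
$\left(p^{2}{\left(4,3 \right)} + 100\right) 214 = \left(\left(4^{2}\right)^{2} + 100\right) 214 = \left(16^{2} + 100\right) 214 = \left(256 + 100\right) 214 = 356 \cdot 214 = 76184$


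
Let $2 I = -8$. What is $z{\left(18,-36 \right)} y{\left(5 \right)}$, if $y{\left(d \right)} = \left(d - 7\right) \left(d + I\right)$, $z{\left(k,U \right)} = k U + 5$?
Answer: $1286$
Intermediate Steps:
$z{\left(k,U \right)} = 5 + U k$ ($z{\left(k,U \right)} = U k + 5 = 5 + U k$)
$I = -4$ ($I = \frac{1}{2} \left(-8\right) = -4$)
$y{\left(d \right)} = \left(-7 + d\right) \left(-4 + d\right)$ ($y{\left(d \right)} = \left(d - 7\right) \left(d - 4\right) = \left(-7 + d\right) \left(-4 + d\right)$)
$z{\left(18,-36 \right)} y{\left(5 \right)} = \left(5 - 648\right) \left(28 + 5^{2} - 55\right) = \left(5 - 648\right) \left(28 + 25 - 55\right) = \left(-643\right) \left(-2\right) = 1286$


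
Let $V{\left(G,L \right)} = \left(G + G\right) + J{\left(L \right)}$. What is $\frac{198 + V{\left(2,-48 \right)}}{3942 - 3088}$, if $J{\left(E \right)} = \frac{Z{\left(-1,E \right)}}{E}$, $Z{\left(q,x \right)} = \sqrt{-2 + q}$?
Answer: $\frac{101}{427} - \frac{i \sqrt{3}}{40992} \approx 0.23653 - 4.2253 \cdot 10^{-5} i$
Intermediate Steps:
$J{\left(E \right)} = \frac{i \sqrt{3}}{E}$ ($J{\left(E \right)} = \frac{\sqrt{-2 - 1}}{E} = \frac{\sqrt{-3}}{E} = \frac{i \sqrt{3}}{E}$)
$V{\left(G,L \right)} = 2 G + \frac{i \sqrt{3}}{L}$ ($V{\left(G,L \right)} = \left(G + G\right) + \frac{i \sqrt{3}}{L} = 2 G + \frac{i \sqrt{3}}{L}$)
$\frac{198 + V{\left(2,-48 \right)}}{3942 - 3088} = \frac{198 + \left(2 \cdot 2 + \frac{i \sqrt{3}}{-48}\right)}{3942 - 3088} = \frac{198 + \left(4 + i \sqrt{3} \left(- \frac{1}{48}\right)\right)}{854} = \left(198 + \left(4 - \frac{i \sqrt{3}}{48}\right)\right) \frac{1}{854} = \left(202 - \frac{i \sqrt{3}}{48}\right) \frac{1}{854} = \frac{101}{427} - \frac{i \sqrt{3}}{40992}$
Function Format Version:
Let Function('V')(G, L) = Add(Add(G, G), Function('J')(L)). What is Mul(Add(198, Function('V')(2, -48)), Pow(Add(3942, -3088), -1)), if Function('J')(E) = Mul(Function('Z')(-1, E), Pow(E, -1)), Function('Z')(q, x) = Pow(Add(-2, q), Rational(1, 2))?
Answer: Add(Rational(101, 427), Mul(Rational(-1, 40992), I, Pow(3, Rational(1, 2)))) ≈ Add(0.23653, Mul(-4.2253e-5, I))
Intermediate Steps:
Function('J')(E) = Mul(I, Pow(3, Rational(1, 2)), Pow(E, -1)) (Function('J')(E) = Mul(Pow(Add(-2, -1), Rational(1, 2)), Pow(E, -1)) = Mul(Pow(-3, Rational(1, 2)), Pow(E, -1)) = Mul(Mul(I, Pow(3, Rational(1, 2))), Pow(E, -1)) = Mul(I, Pow(3, Rational(1, 2)), Pow(E, -1)))
Function('V')(G, L) = Add(Mul(2, G), Mul(I, Pow(3, Rational(1, 2)), Pow(L, -1))) (Function('V')(G, L) = Add(Add(G, G), Mul(I, Pow(3, Rational(1, 2)), Pow(L, -1))) = Add(Mul(2, G), Mul(I, Pow(3, Rational(1, 2)), Pow(L, -1))))
Mul(Add(198, Function('V')(2, -48)), Pow(Add(3942, -3088), -1)) = Mul(Add(198, Add(Mul(2, 2), Mul(I, Pow(3, Rational(1, 2)), Pow(-48, -1)))), Pow(Add(3942, -3088), -1)) = Mul(Add(198, Add(4, Mul(I, Pow(3, Rational(1, 2)), Rational(-1, 48)))), Pow(854, -1)) = Mul(Add(198, Add(4, Mul(Rational(-1, 48), I, Pow(3, Rational(1, 2))))), Rational(1, 854)) = Mul(Add(202, Mul(Rational(-1, 48), I, Pow(3, Rational(1, 2)))), Rational(1, 854)) = Add(Rational(101, 427), Mul(Rational(-1, 40992), I, Pow(3, Rational(1, 2))))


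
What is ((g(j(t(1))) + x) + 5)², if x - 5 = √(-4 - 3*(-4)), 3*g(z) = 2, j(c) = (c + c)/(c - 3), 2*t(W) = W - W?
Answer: 1096/9 + 128*√2/3 ≈ 182.12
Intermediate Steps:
t(W) = 0 (t(W) = (W - W)/2 = (½)*0 = 0)
j(c) = 2*c/(-3 + c) (j(c) = (2*c)/(-3 + c) = 2*c/(-3 + c))
g(z) = ⅔ (g(z) = (⅓)*2 = ⅔)
x = 5 + 2*√2 (x = 5 + √(-4 - 3*(-4)) = 5 + √(-4 + 12) = 5 + √8 = 5 + 2*√2 ≈ 7.8284)
((g(j(t(1))) + x) + 5)² = ((⅔ + (5 + 2*√2)) + 5)² = ((17/3 + 2*√2) + 5)² = (32/3 + 2*√2)²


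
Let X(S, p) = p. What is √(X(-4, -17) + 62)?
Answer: 3*√5 ≈ 6.7082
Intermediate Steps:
√(X(-4, -17) + 62) = √(-17 + 62) = √45 = 3*√5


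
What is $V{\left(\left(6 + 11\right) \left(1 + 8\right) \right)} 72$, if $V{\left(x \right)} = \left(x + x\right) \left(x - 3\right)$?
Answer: $3304800$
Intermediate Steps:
$V{\left(x \right)} = 2 x \left(-3 + x\right)$
$V{\left(\left(6 + 11\right) \left(1 + 8\right) \right)} 72 = 2 \left(6 + 11\right) \left(1 + 8\right) \left(-3 + \left(6 + 11\right) \left(1 + 8\right)\right) 72 = 2 \cdot 17 \cdot 9 \left(-3 + 17 \cdot 9\right) 72 = 2 \cdot 153 \left(-3 + 153\right) 72 = 2 \cdot 153 \cdot 150 \cdot 72 = 45900 \cdot 72 = 3304800$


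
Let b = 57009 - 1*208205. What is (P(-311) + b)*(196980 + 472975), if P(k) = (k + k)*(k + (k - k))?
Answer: 28302918930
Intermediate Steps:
b = -151196 (b = 57009 - 208205 = -151196)
P(k) = 2*k**2 (P(k) = (2*k)*(k + 0) = (2*k)*k = 2*k**2)
(P(-311) + b)*(196980 + 472975) = (2*(-311)**2 - 151196)*(196980 + 472975) = (2*96721 - 151196)*669955 = (193442 - 151196)*669955 = 42246*669955 = 28302918930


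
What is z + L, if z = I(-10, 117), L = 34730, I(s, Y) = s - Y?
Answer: 34603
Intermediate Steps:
z = -127 (z = -10 - 1*117 = -10 - 117 = -127)
z + L = -127 + 34730 = 34603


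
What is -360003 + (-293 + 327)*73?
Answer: -357521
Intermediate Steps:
-360003 + (-293 + 327)*73 = -360003 + 34*73 = -360003 + 2482 = -357521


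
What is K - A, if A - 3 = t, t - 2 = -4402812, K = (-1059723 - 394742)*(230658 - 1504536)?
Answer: 1852815368077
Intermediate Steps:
K = 1852810965270 (K = -1454465*(-1273878) = 1852810965270)
t = -4402810 (t = 2 - 4402812 = -4402810)
A = -4402807 (A = 3 - 4402810 = -4402807)
K - A = 1852810965270 - 1*(-4402807) = 1852810965270 + 4402807 = 1852815368077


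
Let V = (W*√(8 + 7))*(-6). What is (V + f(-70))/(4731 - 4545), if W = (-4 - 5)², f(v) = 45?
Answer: 15/62 - 81*√15/31 ≈ -9.8778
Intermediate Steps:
W = 81 (W = (-9)² = 81)
V = -486*√15 (V = (81*√(8 + 7))*(-6) = (81*√15)*(-6) = -486*√15 ≈ -1882.3)
(V + f(-70))/(4731 - 4545) = (-486*√15 + 45)/(4731 - 4545) = (45 - 486*√15)/186 = (45 - 486*√15)*(1/186) = 15/62 - 81*√15/31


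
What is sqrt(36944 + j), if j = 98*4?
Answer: 2*sqrt(9334) ≈ 193.23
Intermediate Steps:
j = 392
sqrt(36944 + j) = sqrt(36944 + 392) = sqrt(37336) = 2*sqrt(9334)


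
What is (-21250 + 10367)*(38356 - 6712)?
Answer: -344381652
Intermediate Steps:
(-21250 + 10367)*(38356 - 6712) = -10883*31644 = -344381652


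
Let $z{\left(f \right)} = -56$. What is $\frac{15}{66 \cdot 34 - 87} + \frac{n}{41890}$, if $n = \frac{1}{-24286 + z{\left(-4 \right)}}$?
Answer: $\frac{5098431181}{733154507220} \approx 0.0069541$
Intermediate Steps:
$n = - \frac{1}{24342}$ ($n = \frac{1}{-24286 - 56} = \frac{1}{-24342} = - \frac{1}{24342} \approx -4.1081 \cdot 10^{-5}$)
$\frac{15}{66 \cdot 34 - 87} + \frac{n}{41890} = \frac{15}{66 \cdot 34 - 87} - \frac{1}{24342 \cdot 41890} = \frac{15}{2244 - 87} - \frac{1}{1019686380} = \frac{15}{2157} - \frac{1}{1019686380} = 15 \cdot \frac{1}{2157} - \frac{1}{1019686380} = \frac{5}{719} - \frac{1}{1019686380} = \frac{5098431181}{733154507220}$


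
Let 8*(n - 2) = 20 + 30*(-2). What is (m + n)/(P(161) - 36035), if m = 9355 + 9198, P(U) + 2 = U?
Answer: -9275/17938 ≈ -0.51706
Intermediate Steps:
P(U) = -2 + U
n = -3 (n = 2 + (20 + 30*(-2))/8 = 2 + (20 - 60)/8 = 2 + (⅛)*(-40) = 2 - 5 = -3)
m = 18553
(m + n)/(P(161) - 36035) = (18553 - 3)/((-2 + 161) - 36035) = 18550/(159 - 36035) = 18550/(-35876) = 18550*(-1/35876) = -9275/17938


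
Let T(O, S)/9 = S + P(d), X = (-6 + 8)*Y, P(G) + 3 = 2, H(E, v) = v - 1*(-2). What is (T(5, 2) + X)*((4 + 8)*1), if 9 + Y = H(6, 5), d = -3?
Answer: 60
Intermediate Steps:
H(E, v) = 2 + v (H(E, v) = v + 2 = 2 + v)
Y = -2 (Y = -9 + (2 + 5) = -9 + 7 = -2)
P(G) = -1 (P(G) = -3 + 2 = -1)
X = -4 (X = (-6 + 8)*(-2) = 2*(-2) = -4)
T(O, S) = -9 + 9*S (T(O, S) = 9*(S - 1) = 9*(-1 + S) = -9 + 9*S)
(T(5, 2) + X)*((4 + 8)*1) = ((-9 + 9*2) - 4)*((4 + 8)*1) = ((-9 + 18) - 4)*(12*1) = (9 - 4)*12 = 5*12 = 60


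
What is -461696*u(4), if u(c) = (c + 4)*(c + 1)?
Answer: -18467840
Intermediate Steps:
u(c) = (1 + c)*(4 + c) (u(c) = (4 + c)*(1 + c) = (1 + c)*(4 + c))
-461696*u(4) = -461696*(4 + 4² + 5*4) = -461696*(4 + 16 + 20) = -461696*40 = -18467840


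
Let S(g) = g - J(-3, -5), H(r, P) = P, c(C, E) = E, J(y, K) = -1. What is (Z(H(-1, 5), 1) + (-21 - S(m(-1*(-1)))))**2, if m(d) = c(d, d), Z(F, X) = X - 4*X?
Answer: 676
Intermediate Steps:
Z(F, X) = -3*X (Z(F, X) = X - 4*X = -3*X)
m(d) = d
S(g) = 1 + g (S(g) = g - 1*(-1) = g + 1 = 1 + g)
(Z(H(-1, 5), 1) + (-21 - S(m(-1*(-1)))))**2 = (-3*1 + (-21 - (1 - 1*(-1))))**2 = (-3 + (-21 - (1 + 1)))**2 = (-3 + (-21 - 1*2))**2 = (-3 + (-21 - 2))**2 = (-3 - 23)**2 = (-26)**2 = 676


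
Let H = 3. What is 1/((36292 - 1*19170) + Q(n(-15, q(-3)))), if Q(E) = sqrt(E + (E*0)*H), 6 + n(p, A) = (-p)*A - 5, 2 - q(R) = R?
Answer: 1/17130 ≈ 5.8377e-5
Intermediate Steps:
q(R) = 2 - R
n(p, A) = -11 - A*p (n(p, A) = -6 + ((-p)*A - 5) = -6 + (-A*p - 5) = -6 + (-5 - A*p) = -11 - A*p)
Q(E) = sqrt(E) (Q(E) = sqrt(E + (E*0)*3) = sqrt(E + 0*3) = sqrt(E + 0) = sqrt(E))
1/((36292 - 1*19170) + Q(n(-15, q(-3)))) = 1/((36292 - 1*19170) + sqrt(-11 - 1*(2 - 1*(-3))*(-15))) = 1/((36292 - 19170) + sqrt(-11 - 1*(2 + 3)*(-15))) = 1/(17122 + sqrt(-11 - 1*5*(-15))) = 1/(17122 + sqrt(-11 + 75)) = 1/(17122 + sqrt(64)) = 1/(17122 + 8) = 1/17130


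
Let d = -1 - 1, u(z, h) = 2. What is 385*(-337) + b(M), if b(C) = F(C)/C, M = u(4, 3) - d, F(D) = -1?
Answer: -518981/4 ≈ -1.2975e+5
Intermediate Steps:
d = -2
M = 4 (M = 2 - 1*(-2) = 2 + 2 = 4)
b(C) = -1/C
385*(-337) + b(M) = 385*(-337) - 1/4 = -129745 - 1*1/4 = -129745 - 1/4 = -518981/4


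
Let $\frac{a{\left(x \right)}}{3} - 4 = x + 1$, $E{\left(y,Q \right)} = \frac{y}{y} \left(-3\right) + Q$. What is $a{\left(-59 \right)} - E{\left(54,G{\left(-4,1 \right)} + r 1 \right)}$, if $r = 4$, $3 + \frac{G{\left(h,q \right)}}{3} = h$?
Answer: $-142$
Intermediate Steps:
$G{\left(h,q \right)} = -9 + 3 h$
$E{\left(y,Q \right)} = -3 + Q$ ($E{\left(y,Q \right)} = 1 \left(-3\right) + Q = -3 + Q$)
$a{\left(x \right)} = 15 + 3 x$ ($a{\left(x \right)} = 12 + 3 \left(x + 1\right) = 12 + 3 \left(1 + x\right) = 12 + \left(3 + 3 x\right) = 15 + 3 x$)
$a{\left(-59 \right)} - E{\left(54,G{\left(-4,1 \right)} + r 1 \right)} = \left(15 + 3 \left(-59\right)\right) - \left(-3 + \left(\left(-9 + 3 \left(-4\right)\right) + 4 \cdot 1\right)\right) = \left(15 - 177\right) - \left(-3 + \left(\left(-9 - 12\right) + 4\right)\right) = -162 - \left(-3 + \left(-21 + 4\right)\right) = -162 - \left(-3 - 17\right) = -162 - -20 = -162 + 20 = -142$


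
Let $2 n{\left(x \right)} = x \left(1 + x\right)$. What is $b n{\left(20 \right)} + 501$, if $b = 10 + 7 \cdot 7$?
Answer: $12891$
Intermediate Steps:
$b = 59$ ($b = 10 + 49 = 59$)
$n{\left(x \right)} = \frac{x \left(1 + x\right)}{2}$
$b n{\left(20 \right)} + 501 = 59 \cdot \frac{1}{2} \cdot 20 \left(1 + 20\right) + 501 = 59 \cdot \frac{1}{2} \cdot 20 \cdot 21 + 501 = 59 \cdot 210 + 501 = 12390 + 501 = 12891$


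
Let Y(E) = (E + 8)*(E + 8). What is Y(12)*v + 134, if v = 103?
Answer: 41334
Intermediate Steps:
Y(E) = (8 + E)² (Y(E) = (8 + E)*(8 + E) = (8 + E)²)
Y(12)*v + 134 = (8 + 12)²*103 + 134 = 20²*103 + 134 = 400*103 + 134 = 41200 + 134 = 41334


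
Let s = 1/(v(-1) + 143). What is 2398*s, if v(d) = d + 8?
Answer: 1199/75 ≈ 15.987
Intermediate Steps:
v(d) = 8 + d
s = 1/150 (s = 1/((8 - 1) + 143) = 1/(7 + 143) = 1/150 ≈ 0.0066667)
2398*s = 2398*(1/150) = 1199/75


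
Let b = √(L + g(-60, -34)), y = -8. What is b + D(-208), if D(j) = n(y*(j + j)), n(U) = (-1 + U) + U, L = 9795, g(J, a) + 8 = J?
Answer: 6655 + √9727 ≈ 6753.6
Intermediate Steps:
g(J, a) = -8 + J
n(U) = -1 + 2*U
D(j) = -1 - 32*j (D(j) = -1 + 2*(-8*(j + j)) = -1 + 2*(-16*j) = -1 - 32*j)
b = √9727 (b = √(9795 + (-8 - 60)) = √(9795 - 68) = √9727 ≈ 98.625)
b + D(-208) = √9727 + (-1 - 32*(-208)) = √9727 + (-1 + 6656) = √9727 + 6655 = 6655 + √9727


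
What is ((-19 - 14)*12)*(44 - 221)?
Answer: 70092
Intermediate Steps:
((-19 - 14)*12)*(44 - 221) = -33*12*(-177) = -396*(-177) = 70092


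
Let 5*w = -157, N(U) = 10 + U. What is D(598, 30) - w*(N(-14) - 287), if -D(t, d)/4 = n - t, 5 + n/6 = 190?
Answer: -55927/5 ≈ -11185.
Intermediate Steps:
n = 1110 (n = -30 + 6*190 = -30 + 1140 = 1110)
w = -157/5 (w = (⅕)*(-157) = -157/5 ≈ -31.400)
D(t, d) = -4440 + 4*t (D(t, d) = -4*(1110 - t) = -4440 + 4*t)
D(598, 30) - w*(N(-14) - 287) = (-4440 + 4*598) - (-157)*((10 - 14) - 287)/5 = (-4440 + 2392) - (-157)*(-4 - 287)/5 = -2048 - (-157)*(-291)/5 = -2048 - 1*45687/5 = -2048 - 45687/5 = -55927/5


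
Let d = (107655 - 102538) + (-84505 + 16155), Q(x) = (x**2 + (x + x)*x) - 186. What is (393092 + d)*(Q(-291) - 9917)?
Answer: 80465804460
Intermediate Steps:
Q(x) = -186 + 3*x**2 (Q(x) = (x**2 + (2*x)*x) - 186 = (x**2 + 2*x**2) - 186 = 3*x**2 - 186 = -186 + 3*x**2)
d = -63233 (d = 5117 - 68350 = -63233)
(393092 + d)*(Q(-291) - 9917) = (393092 - 63233)*((-186 + 3*(-291)**2) - 9917) = 329859*((-186 + 3*84681) - 9917) = 329859*((-186 + 254043) - 9917) = 329859*(253857 - 9917) = 329859*243940 = 80465804460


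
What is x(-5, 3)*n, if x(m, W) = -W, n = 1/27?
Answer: -⅑ ≈ -0.11111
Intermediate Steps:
n = 1/27 ≈ 0.037037
x(-5, 3)*n = -1*3*(1/27) = -3*1/27 = -⅑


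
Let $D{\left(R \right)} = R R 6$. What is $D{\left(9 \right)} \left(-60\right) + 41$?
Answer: $-29119$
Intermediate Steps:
$D{\left(R \right)} = 6 R^{2}$ ($D{\left(R \right)} = R^{2} \cdot 6 = 6 R^{2}$)
$D{\left(9 \right)} \left(-60\right) + 41 = 6 \cdot 9^{2} \left(-60\right) + 41 = 6 \cdot 81 \left(-60\right) + 41 = 486 \left(-60\right) + 41 = -29160 + 41 = -29119$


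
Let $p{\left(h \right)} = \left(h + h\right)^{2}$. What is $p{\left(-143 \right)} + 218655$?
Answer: $300451$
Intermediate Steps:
$p{\left(h \right)} = 4 h^{2}$ ($p{\left(h \right)} = \left(2 h\right)^{2} = 4 h^{2}$)
$p{\left(-143 \right)} + 218655 = 4 \left(-143\right)^{2} + 218655 = 4 \cdot 20449 + 218655 = 81796 + 218655 = 300451$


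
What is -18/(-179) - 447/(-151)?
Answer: 82731/27029 ≈ 3.0608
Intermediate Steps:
-18/(-179) - 447/(-151) = -18*(-1/179) - 447*(-1/151) = 18/179 + 447/151 = 82731/27029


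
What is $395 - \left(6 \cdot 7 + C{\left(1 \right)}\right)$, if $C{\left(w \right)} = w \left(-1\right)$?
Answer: $354$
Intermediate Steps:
$C{\left(w \right)} = - w$
$395 - \left(6 \cdot 7 + C{\left(1 \right)}\right) = 395 - \left(6 \cdot 7 - 1\right) = 395 - \left(42 - 1\right) = 395 - 41 = 354$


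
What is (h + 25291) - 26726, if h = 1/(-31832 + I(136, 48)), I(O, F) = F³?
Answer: -113020599/78760 ≈ -1435.0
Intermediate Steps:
h = 1/78760 (h = 1/(-31832 + 48³) = 1/(-31832 + 110592) = 1/78760 ≈ 1.2697e-5)
(h + 25291) - 26726 = (1/78760 + 25291) - 26726 = 1991919161/78760 - 26726 = -113020599/78760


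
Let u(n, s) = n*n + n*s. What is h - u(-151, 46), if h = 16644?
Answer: 789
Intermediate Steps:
u(n, s) = n**2 + n*s
h - u(-151, 46) = 16644 - (-151)*(-151 + 46) = 16644 - (-151)*(-105) = 16644 - 1*15855 = 16644 - 15855 = 789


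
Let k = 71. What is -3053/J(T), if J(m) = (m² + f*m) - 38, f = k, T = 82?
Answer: -3053/12508 ≈ -0.24408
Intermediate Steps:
f = 71
J(m) = -38 + m² + 71*m (J(m) = (m² + 71*m) - 38 = -38 + m² + 71*m)
-3053/J(T) = -3053/(-38 + 82² + 71*82) = -3053/(-38 + 6724 + 5822) = -3053/12508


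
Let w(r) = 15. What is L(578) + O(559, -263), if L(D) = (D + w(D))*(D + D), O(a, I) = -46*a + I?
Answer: 659531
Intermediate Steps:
O(a, I) = I - 46*a
L(D) = 2*D*(15 + D) (L(D) = (D + 15)*(D + D) = (15 + D)*(2*D) = 2*D*(15 + D))
L(578) + O(559, -263) = 2*578*(15 + 578) + (-263 - 46*559) = 2*578*593 + (-263 - 25714) = 685508 - 25977 = 659531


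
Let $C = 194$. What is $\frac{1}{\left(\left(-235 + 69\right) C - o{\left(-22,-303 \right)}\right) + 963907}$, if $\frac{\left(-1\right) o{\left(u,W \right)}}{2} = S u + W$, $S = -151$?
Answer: $\frac{1}{937741} \approx 1.0664 \cdot 10^{-6}$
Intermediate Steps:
$o{\left(u,W \right)} = - 2 W + 302 u$ ($o{\left(u,W \right)} = - 2 \left(- 151 u + W\right) = - 2 \left(W - 151 u\right) = - 2 W + 302 u$)
$\frac{1}{\left(\left(-235 + 69\right) C - o{\left(-22,-303 \right)}\right) + 963907} = \frac{1}{\left(\left(-235 + 69\right) 194 - \left(\left(-2\right) \left(-303\right) + 302 \left(-22\right)\right)\right) + 963907} = \frac{1}{\left(\left(-166\right) 194 - \left(606 - 6644\right)\right) + 963907} = \frac{1}{\left(-32204 - -6038\right) + 963907} = \frac{1}{\left(-32204 + 6038\right) + 963907} = \frac{1}{-26166 + 963907} = \frac{1}{937741}$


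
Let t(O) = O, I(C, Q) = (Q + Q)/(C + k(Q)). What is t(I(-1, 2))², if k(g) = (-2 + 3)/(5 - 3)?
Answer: 64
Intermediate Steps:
k(g) = ½ (k(g) = 1/2 = 1*(½) = ½)
I(C, Q) = 2*Q/(½ + C) (I(C, Q) = (Q + Q)/(C + ½) = (2*Q)/(½ + C) = 2*Q/(½ + C))
t(I(-1, 2))² = (4*2/(1 + 2*(-1)))² = (4*2/(1 - 2))² = (4*2/(-1))² = (4*2*(-1))² = (-8)² = 64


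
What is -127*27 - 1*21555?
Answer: -24984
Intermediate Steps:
-127*27 - 1*21555 = -3429 - 21555 = -24984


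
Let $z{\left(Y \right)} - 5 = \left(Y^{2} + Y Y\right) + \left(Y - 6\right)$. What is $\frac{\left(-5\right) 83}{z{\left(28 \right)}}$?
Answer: $- \frac{83}{319} \approx -0.26019$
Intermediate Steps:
$z{\left(Y \right)} = -1 + Y + 2 Y^{2}$ ($z{\left(Y \right)} = 5 + \left(\left(Y^{2} + Y Y\right) + \left(Y - 6\right)\right) = 5 + \left(\left(Y^{2} + Y^{2}\right) + \left(-6 + Y\right)\right) = 5 + \left(2 Y^{2} + \left(-6 + Y\right)\right) = 5 + \left(-6 + Y + 2 Y^{2}\right) = -1 + Y + 2 Y^{2}$)
$\frac{\left(-5\right) 83}{z{\left(28 \right)}} = \frac{\left(-5\right) 83}{-1 + 28 + 2 \cdot 28^{2}} = - \frac{415}{-1 + 28 + 2 \cdot 784} = - \frac{415}{-1 + 28 + 1568} = - \frac{415}{1595} = \left(-415\right) \frac{1}{1595} = - \frac{83}{319}$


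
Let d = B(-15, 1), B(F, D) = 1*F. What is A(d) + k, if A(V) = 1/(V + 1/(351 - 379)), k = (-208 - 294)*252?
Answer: -53258212/421 ≈ -1.2650e+5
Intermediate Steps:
B(F, D) = F
d = -15
k = -126504 (k = -502*252 = -126504)
A(V) = 1/(-1/28 + V) (A(V) = 1/(V + 1/(-28)) = 1/(V - 1/28) = 1/(-1/28 + V))
A(d) + k = 28/(-1 + 28*(-15)) - 126504 = 28/(-1 - 420) - 126504 = 28/(-421) - 126504 = 28*(-1/421) - 126504 = -28/421 - 126504 = -53258212/421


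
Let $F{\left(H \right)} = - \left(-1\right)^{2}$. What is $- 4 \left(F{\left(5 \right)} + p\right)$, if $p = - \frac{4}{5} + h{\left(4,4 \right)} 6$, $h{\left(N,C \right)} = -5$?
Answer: $\frac{636}{5} \approx 127.2$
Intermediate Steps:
$F{\left(H \right)} = -1$ ($F{\left(H \right)} = \left(-1\right) 1 = -1$)
$p = - \frac{154}{5}$ ($p = - \frac{4}{5} - 30 = - \frac{154}{5} \approx -30.8$)
$- 4 \left(F{\left(5 \right)} + p\right) = - 4 \left(-1 - \frac{154}{5}\right) = \left(-4\right) \left(- \frac{159}{5}\right) = \frac{636}{5}$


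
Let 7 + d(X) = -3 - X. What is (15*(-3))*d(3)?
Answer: 585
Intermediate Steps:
d(X) = -10 - X (d(X) = -7 + (-3 - X) = -10 - X)
(15*(-3))*d(3) = (15*(-3))*(-10 - 1*3) = -45*(-10 - 3) = -45*(-13) = 585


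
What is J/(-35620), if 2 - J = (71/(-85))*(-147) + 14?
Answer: 11457/3027700 ≈ 0.0037841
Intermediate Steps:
J = -11457/85 (J = 2 - ((71/(-85))*(-147) + 14) = 2 - ((71*(-1/85))*(-147) + 14) = 2 - (-71/85*(-147) + 14) = 2 - (10437/85 + 14) = 2 - 1*11627/85 = 2 - 11627/85 = -11457/85 ≈ -134.79)
J/(-35620) = -11457/85/(-35620) = -11457/85*(-1/35620) = 11457/3027700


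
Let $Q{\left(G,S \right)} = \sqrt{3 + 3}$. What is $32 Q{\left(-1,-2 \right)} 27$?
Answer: $864 \sqrt{6} \approx 2116.4$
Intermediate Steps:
$Q{\left(G,S \right)} = \sqrt{6}$
$32 Q{\left(-1,-2 \right)} 27 = 32 \sqrt{6} \cdot 27 = 864 \sqrt{6}$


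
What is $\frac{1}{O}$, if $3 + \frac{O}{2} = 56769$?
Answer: $\frac{1}{113532} \approx 8.8081 \cdot 10^{-6}$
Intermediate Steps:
$O = 113532$ ($O = -6 + 2 \cdot 56769 = -6 + 113538 = 113532$)
$\frac{1}{O} = \frac{1}{113532}$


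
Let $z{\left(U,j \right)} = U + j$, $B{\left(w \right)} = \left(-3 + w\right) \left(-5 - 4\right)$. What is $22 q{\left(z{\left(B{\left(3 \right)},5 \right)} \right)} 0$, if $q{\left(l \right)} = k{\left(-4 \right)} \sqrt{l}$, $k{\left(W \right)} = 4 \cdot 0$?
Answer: $0$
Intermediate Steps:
$k{\left(W \right)} = 0$
$B{\left(w \right)} = 27 - 9 w$ ($B{\left(w \right)} = \left(-3 + w\right) \left(-9\right) = 27 - 9 w$)
$q{\left(l \right)} = 0$ ($q{\left(l \right)} = 0 \sqrt{l} = 0$)
$22 q{\left(z{\left(B{\left(3 \right)},5 \right)} \right)} 0 = 22 \cdot 0 \cdot 0 = 0 \cdot 0 = 0$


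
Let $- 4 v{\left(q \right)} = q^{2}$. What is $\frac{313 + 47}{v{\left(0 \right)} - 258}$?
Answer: $- \frac{60}{43} \approx -1.3953$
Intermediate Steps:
$v{\left(q \right)} = - \frac{q^{2}}{4}$
$\frac{313 + 47}{v{\left(0 \right)} - 258} = \frac{313 + 47}{- \frac{0^{2}}{4} - 258} = \frac{360}{\left(- \frac{1}{4}\right) 0 - 258} = \frac{360}{0 - 258} = \frac{360}{-258} = 360 \left(- \frac{1}{258}\right) = - \frac{60}{43}$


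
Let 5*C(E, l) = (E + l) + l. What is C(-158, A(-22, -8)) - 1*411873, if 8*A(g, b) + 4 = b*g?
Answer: -411896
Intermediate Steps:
A(g, b) = -½ + b*g/8 (A(g, b) = -½ + (b*g)/8 = -½ + b*g/8)
C(E, l) = E/5 + 2*l/5 (C(E, l) = ((E + l) + l)/5 = (E + 2*l)/5 = E/5 + 2*l/5)
C(-158, A(-22, -8)) - 1*411873 = ((⅕)*(-158) + 2*(-½ + (⅛)*(-8)*(-22))/5) - 1*411873 = (-158/5 + 2*(-½ + 22)/5) - 411873 = (-158/5 + (⅖)*(43/2)) - 411873 = (-158/5 + 43/5) - 411873 = -23 - 411873 = -411896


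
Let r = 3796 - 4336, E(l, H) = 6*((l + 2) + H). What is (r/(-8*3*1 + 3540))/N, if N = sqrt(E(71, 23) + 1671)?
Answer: -15*sqrt(2247)/219457 ≈ -0.0032400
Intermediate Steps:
E(l, H) = 12 + 6*H + 6*l (E(l, H) = 6*((2 + l) + H) = 6*(2 + H + l) = 12 + 6*H + 6*l)
r = -540
N = sqrt(2247) (N = sqrt((12 + 6*23 + 6*71) + 1671) = sqrt((12 + 138 + 426) + 1671) = sqrt(576 + 1671) = sqrt(2247) ≈ 47.403)
(r/(-8*3*1 + 3540))/N = (-540/(-8*3*1 + 3540))/(sqrt(2247)) = (-540/(-24*1 + 3540))*(sqrt(2247)/2247) = (-540/(-24 + 3540))*(sqrt(2247)/2247) = (-540/3516)*(sqrt(2247)/2247) = (-540*1/3516)*(sqrt(2247)/2247) = -15*sqrt(2247)/219457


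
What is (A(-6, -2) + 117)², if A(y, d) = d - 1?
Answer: 12996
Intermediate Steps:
A(y, d) = -1 + d
(A(-6, -2) + 117)² = ((-1 - 2) + 117)² = (-3 + 117)² = 114² = 12996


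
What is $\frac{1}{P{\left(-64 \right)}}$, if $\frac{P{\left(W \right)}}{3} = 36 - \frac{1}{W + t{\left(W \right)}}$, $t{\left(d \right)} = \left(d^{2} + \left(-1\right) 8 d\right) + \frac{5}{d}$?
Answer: $\frac{96937}{10469132} \approx 0.0092593$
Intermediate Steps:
$t{\left(d \right)} = d^{2} - 8 d + \frac{5}{d}$ ($t{\left(d \right)} = \left(d^{2} - 8 d\right) + \frac{5}{d} = d^{2} - 8 d + \frac{5}{d}$)
$P{\left(W \right)} = 108 - \frac{3}{W + \frac{5 + W^{2} \left(-8 + W\right)}{W}}$ ($P{\left(W \right)} = 3 \left(36 - \frac{1}{W + \frac{5 + W^{2} \left(-8 + W\right)}{W}}\right) = 108 - \frac{3}{W + \frac{5 + W^{2} \left(-8 + W\right)}{W}}$)
$\frac{1}{P{\left(-64 \right)}} = \frac{1}{3 \frac{1}{5 + \left(-64\right)^{3} - 7 \left(-64\right)^{2}} \left(180 - -64 - 252 \left(-64\right)^{2} + 36 \left(-64\right)^{3}\right)} = \frac{1}{3 \frac{1}{5 - 262144 - 28672} \left(180 + 64 - 1032192 + 36 \left(-262144\right)\right)} = \frac{1}{3 \frac{1}{5 - 262144 - 28672} \left(180 + 64 - 1032192 - 9437184\right)} = \frac{1}{3 \frac{1}{-290811} \left(-10469132\right)} = \frac{1}{3 \left(- \frac{1}{290811}\right) \left(-10469132\right)} = \frac{1}{\frac{10469132}{96937}} = \frac{96937}{10469132}$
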